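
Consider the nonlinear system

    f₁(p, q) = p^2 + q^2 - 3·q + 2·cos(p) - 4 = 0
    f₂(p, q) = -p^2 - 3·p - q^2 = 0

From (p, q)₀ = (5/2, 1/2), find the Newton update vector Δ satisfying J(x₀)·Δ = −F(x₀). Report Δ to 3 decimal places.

(-1.384, -2.932)

At (5/2, 1/2): F = (-0.60229, -14.000).
Jacobian J = [[2·p - 2·sin(p), 2·q - 3], [-2·p - 3, -2·q]].
At the point, J = [[3.80306, -2.000], [-8.000, -1.000]] (det J = -19.80306).
Solving J·Δ = −F gives Δ = (-1.384, -2.932).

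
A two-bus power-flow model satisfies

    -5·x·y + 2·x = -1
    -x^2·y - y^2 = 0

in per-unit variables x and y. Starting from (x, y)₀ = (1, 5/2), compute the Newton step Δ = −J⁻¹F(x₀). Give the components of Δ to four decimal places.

(-0.3487, -1.1678)

At (1, 5/2): F = (-9.5000, -8.7500).
Jacobian J = [[-5·y + 2, -5·x], [-2·x·y, -x^2 - 2·y]].
At the point, J = [[-10.5000, -5.0000], [-5.0000, -6.0000]] (det J = 38.0000).
Solving J·Δ = −F gives Δ = (-0.3487, -1.1678).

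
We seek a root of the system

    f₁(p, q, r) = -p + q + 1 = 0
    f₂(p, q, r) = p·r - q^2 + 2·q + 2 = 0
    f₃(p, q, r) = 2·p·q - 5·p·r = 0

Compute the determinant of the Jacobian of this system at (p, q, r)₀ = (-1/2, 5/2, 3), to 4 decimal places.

5.5000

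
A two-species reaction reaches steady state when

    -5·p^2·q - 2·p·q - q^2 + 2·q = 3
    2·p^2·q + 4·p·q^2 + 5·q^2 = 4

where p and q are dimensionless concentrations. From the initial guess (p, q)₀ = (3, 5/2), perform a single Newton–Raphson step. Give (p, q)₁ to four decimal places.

At (3, 5/2): F = (-131.7500, 147.2500).
Jacobian J = [[-10·p·q - 2·q, -5·p^2 - 2·p - 2·q + 2], [4·p·q + 4·q^2, 2·p^2 + 8·p·q + 10·q]].
At the point, J = [[-80.0000, -54.0000], [55.0000, 103.0000]] (det J = -5270.0000).
Solving J·Δ = −F gives Δ = (-1.0662, -0.8603).
Then the next iterate is (p, q)₁ = (1.9338, 1.6397).

(1.9338, 1.6397)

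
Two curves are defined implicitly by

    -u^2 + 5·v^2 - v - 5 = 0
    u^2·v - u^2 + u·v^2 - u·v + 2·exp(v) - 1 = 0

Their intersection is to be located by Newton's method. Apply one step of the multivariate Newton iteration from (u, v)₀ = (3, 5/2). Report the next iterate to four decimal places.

At (3, 5/2): F = (14.7500, 48.114988).
Jacobian J = [[-2·u, 10·v - 1], [2·u·v - 2·u + v^2 - v, u^2 + 2·u·v - u + 2·exp(v)]].
At the point, J = [[-6.0000, 24.0000], [12.7500, 45.364988]] (det J = -578.189928).
Solving J·Δ = −F gives Δ = (-0.8399, -0.8246).
Then the next iterate is (u, v)₁ = (2.1601, 1.6754).

(2.1601, 1.6754)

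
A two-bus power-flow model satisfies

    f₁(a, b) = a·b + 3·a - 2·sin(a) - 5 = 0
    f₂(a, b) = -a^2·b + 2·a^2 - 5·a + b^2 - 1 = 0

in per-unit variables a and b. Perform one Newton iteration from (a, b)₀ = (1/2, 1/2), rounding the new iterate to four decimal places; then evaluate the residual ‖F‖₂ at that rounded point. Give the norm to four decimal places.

36.6889

At (1/2, 1/2): F = (-4.208851, -2.8750).
Jacobian J = [[b - 2·cos(a) + 3, a], [-2·a·b + 4·a - 5, -a^2 + 2·b]].
At the point, J = [[1.744835, 0.5000], [-3.5000, 0.7500]] (det J = 3.058626).
Solving J·Δ = −F gives Δ = (0.5621, 6.4563).
Then the next iterate is (a, b)₁ = (1.0621, 6.9563).
Re-evaluating at (1.0621, 6.9563): F = (3.827826, 36.488624), so ‖F‖₂ = 36.6889.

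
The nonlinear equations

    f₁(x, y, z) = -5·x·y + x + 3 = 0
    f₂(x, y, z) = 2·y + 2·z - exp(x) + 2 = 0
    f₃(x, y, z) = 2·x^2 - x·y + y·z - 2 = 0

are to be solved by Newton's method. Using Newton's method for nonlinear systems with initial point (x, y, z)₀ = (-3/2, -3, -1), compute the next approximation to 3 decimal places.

(-1.364, -0.489, -0.384)

At (-3/2, -3, -1): F = (-21.000, -6.22313, 1.000).
Jacobian J = [[-5·y + 1, -5·x, 0], [-exp(x), 2, 2], [4·x - y, -x + z, y]].
At the point, J = [[16.000, 7.500, 0.000], [-0.22313, 2.000, 2.000], [-3.000, 0.500, -3.000]] (det J = -162.02043).
Solving J·Δ = −F gives Δ = (0.136, 2.511, 0.616).
Then the next iterate is (x, y, z)₁ = (-1.364, -0.489, -0.384).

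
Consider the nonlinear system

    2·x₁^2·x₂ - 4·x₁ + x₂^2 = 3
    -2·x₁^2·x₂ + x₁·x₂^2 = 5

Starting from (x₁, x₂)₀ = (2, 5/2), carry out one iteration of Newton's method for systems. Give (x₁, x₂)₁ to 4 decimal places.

(1.0842, 2.4540)

At (2, 5/2): F = (15.2500, -12.5000).
Jacobian J = [[4·x₁·x₂ - 4, 2·x₁^2 + 2·x₂], [-4·x₁·x₂ + x₂^2, -2·x₁^2 + 2·x₁·x₂]].
At the point, J = [[16.0000, 13.0000], [-13.7500, 2.0000]] (det J = 210.7500).
Solving J·Δ = −F gives Δ = (-0.9158, -0.0460).
Then the next iterate is (x₁, x₂)₁ = (1.0842, 2.4540).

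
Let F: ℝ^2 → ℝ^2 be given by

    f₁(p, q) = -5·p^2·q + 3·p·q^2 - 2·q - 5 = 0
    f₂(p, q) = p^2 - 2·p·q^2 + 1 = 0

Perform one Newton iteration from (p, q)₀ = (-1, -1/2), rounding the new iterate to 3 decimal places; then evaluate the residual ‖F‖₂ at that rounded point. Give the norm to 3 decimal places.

At (-1, -1/2): F = (-2.250, 2.500).
Jacobian J = [[-10·p·q + 3·q^2, -5·p^2 + 6·p·q - 2], [2·p - 2·q^2, -4·p·q]].
At the point, J = [[-4.250, -4.000], [-2.500, -2.000]] (det J = -1.500).
Solving J·Δ = −F gives Δ = (9.667, -10.833).
Then the next iterate is (p, q)₁ = (8.667, -11.333).
Re-evaluating at (8.667, -11.333): F = (7613.65207, -2150.20814), so ‖F‖₂ = 7911.453.

7911.453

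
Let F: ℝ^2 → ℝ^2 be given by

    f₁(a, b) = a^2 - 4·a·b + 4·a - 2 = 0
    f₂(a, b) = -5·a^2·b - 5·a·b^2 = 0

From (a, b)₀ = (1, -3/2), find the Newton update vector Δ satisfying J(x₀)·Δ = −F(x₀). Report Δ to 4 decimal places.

(-0.5556, 0.5833)

At (1, -3/2): F = (9.0000, -3.7500).
Jacobian J = [[2·a - 4·b + 4, -4·a], [-10·a·b - 5·b^2, -5·a^2 - 10·a·b]].
At the point, J = [[12.0000, -4.0000], [3.7500, 10.0000]] (det J = 135.0000).
Solving J·Δ = −F gives Δ = (-0.5556, 0.5833).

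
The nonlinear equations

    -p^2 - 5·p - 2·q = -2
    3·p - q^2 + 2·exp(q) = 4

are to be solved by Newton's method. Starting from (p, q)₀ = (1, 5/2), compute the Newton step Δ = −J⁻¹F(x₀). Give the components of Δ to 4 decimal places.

(-1.0810, -0.7163)

At (1, 5/2): F = (-9.0000, 17.114988).
Jacobian J = [[-2·p - 5, -2], [3, -2·q + 2·exp(q)]].
At the point, J = [[-7.0000, -2.0000], [3.0000, 19.364988]] (det J = -129.554915).
Solving J·Δ = −F gives Δ = (-1.0810, -0.7163).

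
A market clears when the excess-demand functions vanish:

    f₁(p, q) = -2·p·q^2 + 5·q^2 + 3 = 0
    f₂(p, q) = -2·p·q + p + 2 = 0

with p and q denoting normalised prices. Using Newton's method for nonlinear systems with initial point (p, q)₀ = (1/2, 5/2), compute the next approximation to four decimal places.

(0.8027, 1.2892)

At (1/2, 5/2): F = (28.0000, 0.0000).
Jacobian J = [[-2·q^2, -4·p·q + 10·q], [-2·q + 1, -2·p]].
At the point, J = [[-12.5000, 20.0000], [-4.0000, -1.0000]] (det J = 92.5000).
Solving J·Δ = −F gives Δ = (0.3027, -1.2108).
Then the next iterate is (p, q)₁ = (0.8027, 1.2892).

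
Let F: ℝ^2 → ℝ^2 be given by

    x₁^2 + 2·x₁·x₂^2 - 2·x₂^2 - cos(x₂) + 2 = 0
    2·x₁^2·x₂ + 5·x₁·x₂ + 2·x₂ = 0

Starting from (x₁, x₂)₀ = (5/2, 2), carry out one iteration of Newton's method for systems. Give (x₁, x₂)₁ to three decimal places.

At (5/2, 2): F = (20.66615, 54.000).
Jacobian J = [[2·x₁ + 2·x₂^2, 4·x₁·x₂ - 4·x₂ + sin(x₂)], [4·x₁·x₂ + 5·x₂, 2·x₁^2 + 5·x₁ + 2]].
At the point, J = [[13.000, 12.90930], [30.000, 27.000]] (det J = -36.27892).
Solving J·Δ = −F gives Δ = (-3.835, 2.261).
Then the next iterate is (x₁, x₂)₁ = (-1.335, 4.261).

(-1.335, 4.261)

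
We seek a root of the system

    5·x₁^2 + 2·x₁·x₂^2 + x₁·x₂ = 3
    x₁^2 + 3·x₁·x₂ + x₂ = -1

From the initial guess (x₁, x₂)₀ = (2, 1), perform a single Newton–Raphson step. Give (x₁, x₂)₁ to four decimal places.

(1.5495, -0.2637)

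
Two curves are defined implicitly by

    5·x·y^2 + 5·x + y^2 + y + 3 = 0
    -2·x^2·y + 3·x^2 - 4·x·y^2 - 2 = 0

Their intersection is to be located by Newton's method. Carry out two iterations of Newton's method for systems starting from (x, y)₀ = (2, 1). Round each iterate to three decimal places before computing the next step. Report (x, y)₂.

(-1.602, 3.428)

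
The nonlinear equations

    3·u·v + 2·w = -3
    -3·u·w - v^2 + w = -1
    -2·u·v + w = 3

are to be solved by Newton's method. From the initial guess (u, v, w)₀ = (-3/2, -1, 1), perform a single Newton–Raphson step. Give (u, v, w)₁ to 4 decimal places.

(-0.0989, -0.0769, 0.4286)

At (-3/2, -1, 1): F = (9.5000, 5.5000, -5.0000).
Jacobian J = [[3·v, 3·u, 2], [-3·w, -2·v, -3·u + 1], [-2·v, -2·u, 1]].
At the point, J = [[-3.0000, -4.5000, 2.0000], [-3.0000, 2.0000, 5.5000], [2.0000, 3.0000, 1.0000]] (det J = -45.5000).
Solving J·Δ = −F gives Δ = (1.4011, 0.9231, -0.5714).
Then the next iterate is (u, v, w)₁ = (-0.0989, -0.0769, 0.4286).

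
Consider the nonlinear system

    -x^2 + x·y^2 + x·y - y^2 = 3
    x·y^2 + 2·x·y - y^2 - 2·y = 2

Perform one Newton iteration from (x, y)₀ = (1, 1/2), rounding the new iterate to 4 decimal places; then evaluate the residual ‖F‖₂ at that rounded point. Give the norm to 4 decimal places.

98.0799

At (1, 1/2): F = (-3.5000, -2.0000).
Jacobian J = [[-2·x + y^2 + y, 2·x·y + x - 2·y], [y^2 + 2·y, 2·x·y + 2·x - 2·y - 2]].
At the point, J = [[-1.2500, 1.0000], [1.2500, 0.0000]] (det J = -1.2500).
Solving J·Δ = −F gives Δ = (1.6000, 5.5000).
Then the next iterate is (x, y)₁ = (2.6000, 6.0000).
Re-evaluating at (2.6000, 6.0000): F = (63.4400, 74.8000), so ‖F‖₂ = 98.0799.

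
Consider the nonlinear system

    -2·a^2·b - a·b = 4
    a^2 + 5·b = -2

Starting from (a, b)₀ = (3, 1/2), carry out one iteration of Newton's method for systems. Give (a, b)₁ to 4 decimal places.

At (3, 1/2): F = (-14.5000, 13.5000).
Jacobian J = [[-4·a·b - b, -2·a^2 - a], [2·a, 5]].
At the point, J = [[-6.5000, -21.0000], [6.0000, 5.0000]] (det J = 93.5000).
Solving J·Δ = −F gives Δ = (-2.2567, 0.0080).
Then the next iterate is (a, b)₁ = (0.7433, 0.5080).

(0.7433, 0.5080)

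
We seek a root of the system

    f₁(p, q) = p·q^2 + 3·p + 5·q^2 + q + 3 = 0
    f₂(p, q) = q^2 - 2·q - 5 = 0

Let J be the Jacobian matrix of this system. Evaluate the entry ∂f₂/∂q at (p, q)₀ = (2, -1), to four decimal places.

-4.0000

∂f₂/∂q = 2·q - 2.
At (2, -1) this is -4.0000.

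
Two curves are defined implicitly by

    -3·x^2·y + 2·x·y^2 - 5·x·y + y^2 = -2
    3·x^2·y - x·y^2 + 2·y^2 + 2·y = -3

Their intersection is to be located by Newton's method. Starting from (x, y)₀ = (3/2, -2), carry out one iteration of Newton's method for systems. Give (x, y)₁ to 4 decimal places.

(1.3479, -0.6438)

At (3/2, -2): F = (46.5000, -12.5000).
Jacobian J = [[-6·x·y + 2·y^2 - 5·y, -3·x^2 + 4·x·y - 5·x + 2·y], [6·x·y - y^2, 3·x^2 - 2·x·y + 4·y + 2]].
At the point, J = [[36.0000, -30.2500], [-22.0000, 6.7500]] (det J = -422.5000).
Solving J·Δ = −F gives Δ = (-0.1521, 1.3562).
Then the next iterate is (x, y)₁ = (1.3479, -0.6438).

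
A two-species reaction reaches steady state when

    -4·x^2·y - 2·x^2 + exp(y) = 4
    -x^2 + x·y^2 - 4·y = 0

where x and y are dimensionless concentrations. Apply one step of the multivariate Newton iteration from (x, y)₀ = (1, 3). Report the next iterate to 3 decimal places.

(1.406, 3.578)

At (1, 3): F = (2.08554, -4.000).
Jacobian J = [[-8·x·y - 4·x, -4·x^2 + exp(y)], [-2·x + y^2, 2·x·y - 4]].
At the point, J = [[-28.000, 16.08554], [7.000, 2.000]] (det J = -168.59876).
Solving J·Δ = −F gives Δ = (0.406, 0.578).
Then the next iterate is (x, y)₁ = (1.406, 3.578).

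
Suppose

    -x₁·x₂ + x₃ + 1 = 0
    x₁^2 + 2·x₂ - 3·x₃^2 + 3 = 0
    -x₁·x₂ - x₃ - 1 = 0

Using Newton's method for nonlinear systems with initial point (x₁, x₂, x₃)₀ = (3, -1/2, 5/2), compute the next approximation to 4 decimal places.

(-4.2237, -1.2039, -1.0000)

At (3, -1/2, 5/2): F = (5.0000, -7.7500, -2.0000).
Jacobian J = [[-x₂, -x₁, 1], [2·x₁, 2, -6·x₃], [-x₂, -x₁, -1]].
At the point, J = [[0.5000, -3.0000, 1.0000], [6.0000, 2.0000, -15.0000], [0.5000, -3.0000, -1.0000]] (det J = -38.0000).
Solving J·Δ = −F gives Δ = (-7.2237, -0.7039, -3.5000).
Then the next iterate is (x₁, x₂, x₃)₁ = (-4.2237, -1.2039, -1.0000).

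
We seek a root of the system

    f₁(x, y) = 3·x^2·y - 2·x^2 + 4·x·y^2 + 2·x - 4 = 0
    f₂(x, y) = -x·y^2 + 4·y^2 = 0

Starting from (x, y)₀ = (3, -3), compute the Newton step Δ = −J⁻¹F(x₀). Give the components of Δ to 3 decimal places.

(1.430, -0.646)

At (3, -3): F = (11.000, 9.000).
Jacobian J = [[6·x·y - 4·x + 4·y^2 + 2, 3·x^2 + 8·x·y], [-y^2, -2·x·y + 8·y]].
At the point, J = [[-28.000, -45.000], [-9.000, -6.000]] (det J = -237.000).
Solving J·Δ = −F gives Δ = (1.430, -0.646).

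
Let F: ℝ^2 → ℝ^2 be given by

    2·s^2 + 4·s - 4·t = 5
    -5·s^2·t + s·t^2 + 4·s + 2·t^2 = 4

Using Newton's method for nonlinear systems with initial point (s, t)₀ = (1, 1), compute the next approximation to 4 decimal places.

At (1, 1): F = (-3.0000, -2.0000).
Jacobian J = [[4·s + 4, -4], [-10·s·t + t^2 + 4, -5·s^2 + 2·s·t + 4·t]].
At the point, J = [[8.0000, -4.0000], [-5.0000, 1.0000]] (det J = -12.0000).
Solving J·Δ = −F gives Δ = (-0.9167, -2.5833).
Then the next iterate is (s, t)₁ = (0.0833, -1.5833).

(0.0833, -1.5833)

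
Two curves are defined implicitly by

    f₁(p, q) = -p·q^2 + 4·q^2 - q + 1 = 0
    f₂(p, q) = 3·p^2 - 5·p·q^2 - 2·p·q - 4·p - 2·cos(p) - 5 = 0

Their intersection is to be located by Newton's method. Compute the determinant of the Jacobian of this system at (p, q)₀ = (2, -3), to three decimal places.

-883.358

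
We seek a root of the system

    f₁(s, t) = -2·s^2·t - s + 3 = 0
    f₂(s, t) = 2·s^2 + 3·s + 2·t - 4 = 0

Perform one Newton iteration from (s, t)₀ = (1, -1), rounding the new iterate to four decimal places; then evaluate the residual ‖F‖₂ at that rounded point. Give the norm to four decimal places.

1.7702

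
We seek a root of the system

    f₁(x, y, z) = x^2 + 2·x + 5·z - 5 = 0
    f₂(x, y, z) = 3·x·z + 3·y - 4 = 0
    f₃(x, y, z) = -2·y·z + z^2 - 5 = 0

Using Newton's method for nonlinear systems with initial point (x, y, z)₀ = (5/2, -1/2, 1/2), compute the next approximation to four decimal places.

At (5/2, -1/2, 1/2): F = (8.7500, -1.7500, -4.2500).
Jacobian J = [[2·x + 2, 0, 5], [3·z, 3, 3·x], [0, -2·z, -2·y + 2·z]].
At the point, J = [[7.0000, 0.0000, 5.0000], [1.5000, 3.0000, 7.5000], [0.0000, -1.0000, 2.0000]] (det J = 87.0000).
Solving J·Δ = −F gives Δ = (-2.1911, -1.6149, 1.3175).
Then the next iterate is (x, y, z)₁ = (0.3089, -2.1149, 1.8175).

(0.3089, -2.1149, 1.8175)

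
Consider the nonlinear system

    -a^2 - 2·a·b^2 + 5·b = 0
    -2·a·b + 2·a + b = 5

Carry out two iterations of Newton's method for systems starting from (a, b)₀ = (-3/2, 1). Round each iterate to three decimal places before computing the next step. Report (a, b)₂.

(-9.716, 1.562)

At (-3/2, 1): F = (5.750, -4.000).
Jacobian J = [[-2·a - 2·b^2, -4·a·b + 5], [-2·b + 2, -2·a + 1]].
At the point, J = [[1.000, 11.000], [0.000, 4.000]] (det J = 4.000).
Solving J·Δ = −F gives Δ = (-16.750, 1.000).
Then the next iterate is (a, b)₁ = (-18.250, 2.000).
Round to (-18.250, 2.000) and repeat: F = (-177.06250, 33.500), J = [[28.500, 151.000], [-2.000, 37.500]].
Δ = (8.534, -0.438), so (a, b)₂ = (-9.716, 1.562).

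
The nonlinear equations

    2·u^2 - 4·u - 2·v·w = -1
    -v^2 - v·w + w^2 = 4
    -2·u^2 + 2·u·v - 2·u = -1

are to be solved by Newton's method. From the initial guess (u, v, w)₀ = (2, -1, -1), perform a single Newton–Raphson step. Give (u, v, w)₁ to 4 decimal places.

(1.3214, 0.7143, -0.8571)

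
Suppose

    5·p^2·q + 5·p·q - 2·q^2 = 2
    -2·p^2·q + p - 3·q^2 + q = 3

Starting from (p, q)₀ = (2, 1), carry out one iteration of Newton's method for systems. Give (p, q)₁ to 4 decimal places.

(1.6364, 0.3497)

At (2, 1): F = (26.0000, -11.0000).
Jacobian J = [[10·p·q + 5·q, 5·p^2 + 5·p - 4·q], [-4·p·q + 1, -2·p^2 - 6·q + 1]].
At the point, J = [[25.0000, 26.0000], [-7.0000, -13.0000]] (det J = -143.0000).
Solving J·Δ = −F gives Δ = (-0.3636, -0.6503).
Then the next iterate is (p, q)₁ = (1.6364, 0.3497).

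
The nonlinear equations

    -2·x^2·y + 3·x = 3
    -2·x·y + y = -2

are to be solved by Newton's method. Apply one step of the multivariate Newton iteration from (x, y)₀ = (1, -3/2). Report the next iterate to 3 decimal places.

(2.333, 6.000)

At (1, -3/2): F = (3.000, 3.500).
Jacobian J = [[-4·x·y + 3, -2·x^2], [-2·y, -2·x + 1]].
At the point, J = [[9.000, -2.000], [3.000, -1.000]] (det J = -3.000).
Solving J·Δ = −F gives Δ = (1.333, 7.500).
Then the next iterate is (x, y)₁ = (2.333, 6.000).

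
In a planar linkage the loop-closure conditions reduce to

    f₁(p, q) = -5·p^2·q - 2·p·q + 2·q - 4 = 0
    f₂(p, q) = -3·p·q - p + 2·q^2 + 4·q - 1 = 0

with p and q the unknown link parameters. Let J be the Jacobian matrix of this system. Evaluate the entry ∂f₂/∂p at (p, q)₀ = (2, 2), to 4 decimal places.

-7.0000

∂f₂/∂p = -3·q - 1.
At (2, 2) this is -7.0000.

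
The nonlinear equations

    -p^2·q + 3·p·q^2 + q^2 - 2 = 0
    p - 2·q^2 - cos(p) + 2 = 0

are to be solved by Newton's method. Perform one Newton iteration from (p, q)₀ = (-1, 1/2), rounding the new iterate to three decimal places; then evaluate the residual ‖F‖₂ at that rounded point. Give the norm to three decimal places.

1.861

At (-1, 1/2): F = (-3.000, -0.04030).
Jacobian J = [[-2·p·q + 3·q^2, -p^2 + 6·p·q + 2·q], [sin(p) + 1, -4·q]].
At the point, J = [[1.750, -3.000], [0.15853, -2.000]] (det J = -3.02441).
Solving J·Δ = −F gives Δ = (1.944, 0.134).
Then the next iterate is (p, q)₁ = (0.944, 0.634).
Re-evaluating at (0.944, 0.634): F = (-1.02468, 1.55353), so ‖F‖₂ = 1.861.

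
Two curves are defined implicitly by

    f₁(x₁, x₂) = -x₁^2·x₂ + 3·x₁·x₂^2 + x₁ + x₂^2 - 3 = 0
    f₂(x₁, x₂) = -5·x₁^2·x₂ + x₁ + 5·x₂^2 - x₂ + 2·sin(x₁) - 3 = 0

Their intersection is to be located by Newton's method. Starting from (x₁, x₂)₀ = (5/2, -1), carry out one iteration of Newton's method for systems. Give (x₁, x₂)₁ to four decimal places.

(1.0016, -0.9671)

At (5/2, -1): F = (14.2500, 37.946944).
Jacobian J = [[-2·x₁·x₂ + 3·x₂^2 + 1, -x₁^2 + 6·x₁·x₂ + 2·x₂], [-10·x₁·x₂ + 2·cos(x₁) + 1, -5·x₁^2 + 10·x₂ - 1]].
At the point, J = [[9.0000, -23.2500], [24.397713, -42.2500]] (det J = 186.996822).
Solving J·Δ = −F gives Δ = (-1.4984, 0.0329).
Then the next iterate is (x₁, x₂)₁ = (1.0016, -0.9671).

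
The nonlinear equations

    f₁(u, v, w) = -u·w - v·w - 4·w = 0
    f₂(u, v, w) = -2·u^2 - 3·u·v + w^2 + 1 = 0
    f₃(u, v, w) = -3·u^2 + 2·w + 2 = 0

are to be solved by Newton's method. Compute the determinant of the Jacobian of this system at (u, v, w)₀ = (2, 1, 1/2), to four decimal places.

505.0000

J = [[-w, -w, -u - v - 4], [-4·u - 3·v, -3·u, 2·w], [-6·u, 0, 2]].
At the point, J = [[-0.5000, -0.5000, -7.0000], [-11.0000, -6.0000, 1.0000], [-12.0000, 0.0000, 2.0000]].
det J = 505.0000.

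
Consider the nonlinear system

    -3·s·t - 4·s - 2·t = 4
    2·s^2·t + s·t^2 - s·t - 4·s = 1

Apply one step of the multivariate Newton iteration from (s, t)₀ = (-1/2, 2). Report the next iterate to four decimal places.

(-1.0000, 6.0000)

At (-1/2, 2): F = (-3.0000, 1.0000).
Jacobian J = [[-3·t - 4, -3·s - 2], [4·s·t + t^2 - t - 4, 2·s^2 + 2·s·t - s]].
At the point, J = [[-10.0000, -0.5000], [-6.0000, -1.0000]] (det J = 7.0000).
Solving J·Δ = −F gives Δ = (-0.5000, 4.0000).
Then the next iterate is (s, t)₁ = (-1.0000, 6.0000).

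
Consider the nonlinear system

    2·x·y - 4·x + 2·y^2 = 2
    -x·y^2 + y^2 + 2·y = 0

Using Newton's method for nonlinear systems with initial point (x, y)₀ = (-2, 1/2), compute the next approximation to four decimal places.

(-0.3226, 0.2339)

At (-2, 1/2): F = (4.5000, 1.7500).
Jacobian J = [[2·y - 4, 2·x + 4·y], [-y^2, -2·x·y + 2·y + 2]].
At the point, J = [[-3.0000, -2.0000], [-0.2500, 5.0000]] (det J = -15.5000).
Solving J·Δ = −F gives Δ = (1.6774, -0.2661).
Then the next iterate is (x, y)₁ = (-0.3226, 0.2339).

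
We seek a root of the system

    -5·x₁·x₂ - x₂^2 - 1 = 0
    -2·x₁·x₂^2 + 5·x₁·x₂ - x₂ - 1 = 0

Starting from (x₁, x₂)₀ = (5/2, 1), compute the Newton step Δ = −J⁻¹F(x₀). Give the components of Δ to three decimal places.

(-1.611, -0.444)

At (5/2, 1): F = (-14.500, 5.500).
Jacobian J = [[-5·x₂, -5·x₁ - 2·x₂], [-2·x₂^2 + 5·x₂, -4·x₁·x₂ + 5·x₁ - 1]].
At the point, J = [[-5.000, -14.500], [3.000, 1.500]] (det J = 36.000).
Solving J·Δ = −F gives Δ = (-1.611, -0.444).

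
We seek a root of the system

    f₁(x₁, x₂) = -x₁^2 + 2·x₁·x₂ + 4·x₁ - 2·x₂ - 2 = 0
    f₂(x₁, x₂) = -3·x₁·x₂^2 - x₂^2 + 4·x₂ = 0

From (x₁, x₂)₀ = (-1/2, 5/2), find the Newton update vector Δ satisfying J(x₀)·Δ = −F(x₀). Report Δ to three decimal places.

(4.229, 10.179)

At (-1/2, 5/2): F = (-11.750, 13.125).
Jacobian J = [[-2·x₁ + 2·x₂ + 4, 2·x₁ - 2], [-3·x₂^2, -6·x₁·x₂ - 2·x₂ + 4]].
At the point, J = [[10.000, -3.000], [-18.750, 6.500]] (det J = 8.750).
Solving J·Δ = −F gives Δ = (4.229, 10.179).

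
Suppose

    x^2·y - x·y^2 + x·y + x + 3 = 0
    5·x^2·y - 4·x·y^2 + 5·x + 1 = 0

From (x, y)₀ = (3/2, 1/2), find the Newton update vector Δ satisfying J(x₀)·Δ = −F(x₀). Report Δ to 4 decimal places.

(0.2705, -2.9973)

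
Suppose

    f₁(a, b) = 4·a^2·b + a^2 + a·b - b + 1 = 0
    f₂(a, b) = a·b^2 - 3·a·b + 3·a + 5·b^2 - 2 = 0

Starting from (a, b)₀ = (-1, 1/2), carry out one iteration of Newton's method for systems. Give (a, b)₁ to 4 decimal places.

At (-1, 1/2): F = (3.0000, -2.5000).
Jacobian J = [[8·a·b + 2·a + b, 4·a^2 + a - 1], [b^2 - 3·b + 3, 2·a·b - 3·a + 10·b]].
At the point, J = [[-5.5000, 2.0000], [1.7500, 7.0000]] (det J = -42.0000).
Solving J·Δ = −F gives Δ = (0.6190, 0.2024).
Then the next iterate is (a, b)₁ = (-0.3810, 0.7024).

(-0.3810, 0.7024)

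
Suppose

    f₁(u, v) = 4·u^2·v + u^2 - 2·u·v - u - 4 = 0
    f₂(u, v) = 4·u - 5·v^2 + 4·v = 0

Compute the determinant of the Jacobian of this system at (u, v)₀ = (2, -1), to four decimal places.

-202.0000

J = [[8·u·v + 2·u - 2·v - 1, 4·u^2 - 2·u], [4, -10·v + 4]].
At the point, J = [[-11.0000, 12.0000], [4.0000, 14.0000]].
det J = -202.0000.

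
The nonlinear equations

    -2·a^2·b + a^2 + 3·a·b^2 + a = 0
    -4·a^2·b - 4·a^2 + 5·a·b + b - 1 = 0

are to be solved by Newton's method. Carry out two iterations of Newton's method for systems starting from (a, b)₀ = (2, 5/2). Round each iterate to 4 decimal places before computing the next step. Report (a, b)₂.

At (2, 5/2): F = (23.5000, -29.5000).
Jacobian J = [[-4·a·b + 2·a + 3·b^2 + 1, -2·a^2 + 6·a·b], [-8·a·b - 8·a + 5·b, -4·a^2 + 5·a + 1]].
At the point, J = [[3.7500, 22.0000], [-43.5000, -5.0000]] (det J = 938.2500).
Solving J·Δ = −F gives Δ = (-0.5665, -0.9716).
Then the next iterate is (a, b)₁ = (1.4335, 1.5284).
Round to (1.4335, 1.5284) and repeat: F = (7.252932, -9.299455), J = [[2.111174, 9.035924], [-21.353691, -0.052189]].
Δ = (-0.4338, -0.7013), so (a, b)₂ = (0.9997, 0.8271).

(0.9997, 0.8271)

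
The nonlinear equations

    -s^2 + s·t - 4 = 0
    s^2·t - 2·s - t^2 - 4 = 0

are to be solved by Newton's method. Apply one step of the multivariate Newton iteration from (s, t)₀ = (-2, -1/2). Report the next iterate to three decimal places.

(0.257, -0.050)

At (-2, -1/2): F = (-7.000, -2.250).
Jacobian J = [[-2·s + t, s], [2·s·t - 2, s^2 - 2·t]].
At the point, J = [[3.500, -2.000], [0.000, 5.000]] (det J = 17.500).
Solving J·Δ = −F gives Δ = (2.257, 0.450).
Then the next iterate is (s, t)₁ = (0.257, -0.050).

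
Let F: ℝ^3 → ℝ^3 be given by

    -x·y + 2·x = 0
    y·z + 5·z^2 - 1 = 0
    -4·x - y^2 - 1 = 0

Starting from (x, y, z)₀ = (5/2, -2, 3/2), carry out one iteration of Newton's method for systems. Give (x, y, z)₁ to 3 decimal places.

At (5/2, -2, 3/2): F = (10.000, 7.250, -15.000).
Jacobian J = [[-y + 2, -x, 0], [0, z, y + 10·z], [-4, -2·y, 0]].
At the point, J = [[4.000, -2.500, 0.000], [0.000, 1.500, 13.000], [-4.000, 4.000, 0.000]] (det J = -78.000).
Solving J·Δ = −F gives Δ = (-0.417, 3.333, -0.942).
Then the next iterate is (x, y, z)₁ = (2.083, 1.333, 0.558).

(2.083, 1.333, 0.558)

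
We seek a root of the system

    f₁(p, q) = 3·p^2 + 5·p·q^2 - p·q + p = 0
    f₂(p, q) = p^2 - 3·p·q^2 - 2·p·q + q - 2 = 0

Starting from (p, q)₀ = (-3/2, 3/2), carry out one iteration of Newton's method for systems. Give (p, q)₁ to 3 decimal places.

At (-3/2, 3/2): F = (-9.375, 16.375).
Jacobian J = [[6·p + 5·q^2 - q + 1, 10·p·q - p], [2·p - 3·q^2 - 2·q, -6·p·q - 2·p + 1]].
At the point, J = [[1.750, -21.000], [-12.750, 17.500]] (det J = -237.125).
Solving J·Δ = −F gives Δ = (0.758, -0.383).
Then the next iterate is (p, q)₁ = (-0.742, 1.117).

(-0.742, 1.117)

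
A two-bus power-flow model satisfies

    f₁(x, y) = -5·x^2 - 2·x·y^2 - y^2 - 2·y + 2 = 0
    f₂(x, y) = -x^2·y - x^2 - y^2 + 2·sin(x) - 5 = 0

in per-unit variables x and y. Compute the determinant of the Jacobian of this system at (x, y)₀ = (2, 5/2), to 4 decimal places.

J = [[-10·x - 2·y^2, -4·x·y - 2·y - 2], [-2·x·y - 2·x + 2·cos(x), -x^2 - 2·y]].
At the point, J = [[-32.5000, -27.0000], [-14.832294, -9.0000]].
det J = -107.9719.

-107.9719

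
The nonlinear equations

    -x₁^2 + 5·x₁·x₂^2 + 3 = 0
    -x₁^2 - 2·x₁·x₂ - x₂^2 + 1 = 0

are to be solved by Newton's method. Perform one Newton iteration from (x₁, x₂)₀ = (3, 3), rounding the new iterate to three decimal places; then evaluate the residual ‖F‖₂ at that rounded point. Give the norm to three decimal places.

18.820

At (3, 3): F = (129.000, -35.000).
Jacobian J = [[-2·x₁ + 5·x₂^2, 10·x₁·x₂], [-2·x₁ - 2·x₂, -2·x₁ - 2·x₂]].
At the point, J = [[39.000, 90.000], [-12.000, -12.000]] (det J = 612.000).
Solving J·Δ = −F gives Δ = (-2.618, -0.299).
Then the next iterate is (x₁, x₂)₁ = (0.382, 2.701).
Re-evaluating at (0.382, 2.701): F = (16.78829, -8.50489), so ‖F‖₂ = 18.820.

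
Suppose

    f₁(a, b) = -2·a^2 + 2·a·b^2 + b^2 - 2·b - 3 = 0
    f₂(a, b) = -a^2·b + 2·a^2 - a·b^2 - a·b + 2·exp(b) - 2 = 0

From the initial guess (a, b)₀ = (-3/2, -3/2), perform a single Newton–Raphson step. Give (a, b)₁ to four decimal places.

At (-3/2, -3/2): F = (-9.0000, 7.446260).
Jacobian J = [[-4·a + 2·b^2, 4·a·b + 2·b - 2], [-2·a·b + 4·a - b^2 - b, -a^2 - 2·a·b - a + 2·exp(b)]].
At the point, J = [[10.5000, 4.0000], [-11.2500, -4.803740]] (det J = -5.439267).
Solving J·Δ = −F gives Δ = (2.4725, -4.2403).
Then the next iterate is (a, b)₁ = (0.9725, -5.7403).

(0.9725, -5.7403)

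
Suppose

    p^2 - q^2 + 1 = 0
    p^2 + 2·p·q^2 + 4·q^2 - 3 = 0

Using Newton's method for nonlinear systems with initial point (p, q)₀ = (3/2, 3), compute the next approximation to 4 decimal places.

(0.9762, 1.7798)

At (3/2, 3): F = (-5.7500, 62.2500).
Jacobian J = [[2·p, -2·q], [2·p + 2·q^2, 4·p·q + 8·q]].
At the point, J = [[3.0000, -6.0000], [21.0000, 42.0000]] (det J = 252.0000).
Solving J·Δ = −F gives Δ = (-0.5238, -1.2202).
Then the next iterate is (p, q)₁ = (0.9762, 1.7798).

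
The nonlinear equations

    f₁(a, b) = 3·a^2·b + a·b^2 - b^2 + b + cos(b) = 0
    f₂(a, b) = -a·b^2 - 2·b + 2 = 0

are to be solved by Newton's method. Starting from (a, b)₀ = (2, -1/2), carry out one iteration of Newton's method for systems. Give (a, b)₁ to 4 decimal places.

At (2, -1/2): F = (-5.372417, 2.5000).
Jacobian J = [[6·a·b + b^2, 3·a^2 + 2·a·b - 2·b - sin(b) + 1], [-b^2, -2·a·b - 2]].
At the point, J = [[-5.7500, 12.479426], [-0.2500, 0.0000]] (det J = 3.119856).
Solving J·Δ = −F gives Δ = (10.0000, 5.0381).
Then the next iterate is (a, b)₁ = (12.0000, 4.5381).

(12.0000, 4.5381)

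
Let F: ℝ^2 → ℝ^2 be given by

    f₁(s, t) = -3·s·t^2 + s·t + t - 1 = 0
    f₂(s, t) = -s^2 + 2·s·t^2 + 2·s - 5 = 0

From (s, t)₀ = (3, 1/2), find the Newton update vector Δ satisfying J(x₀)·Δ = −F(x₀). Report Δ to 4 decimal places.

(-2.1053, -0.1447)

At (3, 1/2): F = (-1.2500, -6.5000).
Jacobian J = [[-3·t^2 + t, -6·s·t + s + 1], [-2·s + 2·t^2 + 2, 4·s·t]].
At the point, J = [[-0.2500, -5.0000], [-3.5000, 6.0000]] (det J = -19.0000).
Solving J·Δ = −F gives Δ = (-2.1053, -0.1447).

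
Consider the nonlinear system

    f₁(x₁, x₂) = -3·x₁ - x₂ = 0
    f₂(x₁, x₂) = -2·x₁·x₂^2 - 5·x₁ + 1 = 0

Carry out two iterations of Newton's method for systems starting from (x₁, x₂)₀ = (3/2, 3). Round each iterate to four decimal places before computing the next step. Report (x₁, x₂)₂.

(-1.1433, 3.4299)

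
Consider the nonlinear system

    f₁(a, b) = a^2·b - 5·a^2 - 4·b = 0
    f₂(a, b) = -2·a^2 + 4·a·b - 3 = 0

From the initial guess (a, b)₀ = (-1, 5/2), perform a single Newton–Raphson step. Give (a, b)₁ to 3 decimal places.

(-1.227, -2.045)

At (-1, 5/2): F = (-12.500, -15.000).
Jacobian J = [[2·a·b - 10·a, a^2 - 4], [-4·a + 4·b, 4·a]].
At the point, J = [[5.000, -3.000], [14.000, -4.000]] (det J = 22.000).
Solving J·Δ = −F gives Δ = (-0.227, -4.545).
Then the next iterate is (a, b)₁ = (-1.227, -2.045).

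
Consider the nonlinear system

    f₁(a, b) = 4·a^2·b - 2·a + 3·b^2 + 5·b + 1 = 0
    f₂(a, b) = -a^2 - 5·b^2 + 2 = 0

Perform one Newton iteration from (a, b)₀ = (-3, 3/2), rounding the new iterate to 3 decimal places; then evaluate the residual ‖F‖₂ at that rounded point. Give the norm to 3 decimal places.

21.701

At (-3, 3/2): F = (75.250, -18.250).
Jacobian J = [[8·a·b - 2, 4·a^2 + 6·b + 5], [-2·a, -10·b]].
At the point, J = [[-38.000, 50.000], [6.000, -15.000]] (det J = 270.000).
Solving J·Δ = −F gives Δ = (0.801, -0.896).
Then the next iterate is (a, b)₁ = (-2.199, 0.604).
Re-evaluating at (-2.199, 0.604): F = (21.19526, -4.65968), so ‖F‖₂ = 21.701.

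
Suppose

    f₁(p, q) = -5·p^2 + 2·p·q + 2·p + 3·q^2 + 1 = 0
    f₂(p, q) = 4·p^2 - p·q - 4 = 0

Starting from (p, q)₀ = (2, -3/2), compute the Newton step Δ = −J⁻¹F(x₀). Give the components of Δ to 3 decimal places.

(-0.799, 0.507)

At (2, -3/2): F = (-14.250, 15.000).
Jacobian J = [[-10·p + 2·q + 2, 2·p + 6·q], [8·p - q, -p]].
At the point, J = [[-21.000, -5.000], [17.500, -2.000]] (det J = 129.500).
Solving J·Δ = −F gives Δ = (-0.799, 0.507).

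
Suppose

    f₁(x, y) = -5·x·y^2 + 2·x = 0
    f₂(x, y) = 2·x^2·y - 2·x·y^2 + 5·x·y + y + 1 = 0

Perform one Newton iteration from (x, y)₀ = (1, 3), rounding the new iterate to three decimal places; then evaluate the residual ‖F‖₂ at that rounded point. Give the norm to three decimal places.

At (1, 3): F = (-43.000, 7.000).
Jacobian J = [[-5·y^2 + 2, -10·x·y], [4·x·y - 2·y^2 + 5·y, 2·x^2 - 4·x·y + 5·x + 1]].
At the point, J = [[-43.000, -30.000], [9.000, -4.000]] (det J = 442.000).
Solving J·Δ = −F gives Δ = (-0.864, -0.195).
Then the next iterate is (x, y)₁ = (0.136, 2.805).
Re-evaluating at (0.136, 2.805): F = (-5.07826, 3.67606), so ‖F‖₂ = 6.269.

6.269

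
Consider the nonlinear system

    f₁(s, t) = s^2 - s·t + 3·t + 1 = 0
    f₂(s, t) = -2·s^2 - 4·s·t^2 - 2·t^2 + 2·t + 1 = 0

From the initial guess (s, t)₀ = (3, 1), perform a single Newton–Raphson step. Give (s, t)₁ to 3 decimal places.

(1.000, 1.115)

At (3, 1): F = (10.000, -29.000).
Jacobian J = [[2·s - t, -s + 3], [-4·s - 4·t^2, -8·s·t - 4·t + 2]].
At the point, J = [[5.000, 0.000], [-16.000, -26.000]] (det J = -130.000).
Solving J·Δ = −F gives Δ = (-2.000, 0.115).
Then the next iterate is (s, t)₁ = (1.000, 1.115).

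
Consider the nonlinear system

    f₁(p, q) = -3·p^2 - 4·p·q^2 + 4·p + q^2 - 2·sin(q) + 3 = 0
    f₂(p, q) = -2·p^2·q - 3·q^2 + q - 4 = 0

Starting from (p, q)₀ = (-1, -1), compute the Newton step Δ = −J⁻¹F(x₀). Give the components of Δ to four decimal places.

(-3.7053, -1.7642)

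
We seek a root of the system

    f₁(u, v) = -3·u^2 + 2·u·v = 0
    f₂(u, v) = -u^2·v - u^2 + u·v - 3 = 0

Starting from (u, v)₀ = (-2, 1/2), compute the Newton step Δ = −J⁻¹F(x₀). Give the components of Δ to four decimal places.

(0.8462, -0.7500)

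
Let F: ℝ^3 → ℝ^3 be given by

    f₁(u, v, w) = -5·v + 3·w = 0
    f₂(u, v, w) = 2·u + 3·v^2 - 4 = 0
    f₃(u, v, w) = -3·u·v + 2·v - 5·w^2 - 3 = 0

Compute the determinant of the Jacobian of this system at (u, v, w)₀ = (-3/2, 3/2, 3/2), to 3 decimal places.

10.500

J = [[0, -5, 3], [2, 6·v, 0], [-3·v, -3·u + 2, -10·w]].
At the point, J = [[0.000, -5.000, 3.000], [2.000, 9.000, 0.000], [-4.500, 6.500, -15.000]].
det J = 10.500.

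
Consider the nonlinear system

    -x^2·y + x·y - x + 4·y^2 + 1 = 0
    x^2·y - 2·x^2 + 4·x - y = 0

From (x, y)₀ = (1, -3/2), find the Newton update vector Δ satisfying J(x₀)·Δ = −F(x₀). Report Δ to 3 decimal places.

At (1, -3/2): F = (9.000, 2.000).
Jacobian J = [[-2·x·y + y - 1, -x^2 + x + 8·y], [2·x·y - 4·x + 4, x^2 - 1]].
At the point, J = [[0.500, -12.000], [-3.000, 0.000]] (det J = -36.000).
Solving J·Δ = −F gives Δ = (0.667, 0.778).

(0.667, 0.778)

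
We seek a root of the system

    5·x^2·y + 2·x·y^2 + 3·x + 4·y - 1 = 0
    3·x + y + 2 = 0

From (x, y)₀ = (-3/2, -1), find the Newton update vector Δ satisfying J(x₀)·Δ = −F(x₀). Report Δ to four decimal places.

At (-3/2, -1): F = (-23.7500, -3.5000).
Jacobian J = [[10·x·y + 2·y^2 + 3, 5·x^2 + 4·x·y + 4], [3, 1]].
At the point, J = [[20.0000, 21.2500], [3.0000, 1.0000]] (det J = -43.7500).
Solving J·Δ = −F gives Δ = (1.1571, 0.0286).

(1.1571, 0.0286)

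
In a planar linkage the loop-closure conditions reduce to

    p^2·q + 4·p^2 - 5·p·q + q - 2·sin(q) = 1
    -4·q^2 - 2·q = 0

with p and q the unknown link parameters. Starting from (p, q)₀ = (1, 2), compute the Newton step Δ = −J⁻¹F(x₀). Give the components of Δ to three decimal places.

(1.205, -1.111)

At (1, 2): F = (-4.81859, -20.000).
Jacobian J = [[2·p·q + 8·p - 5·q, p^2 - 5·p - 2·cos(q) + 1], [0, -8·q - 2]].
At the point, J = [[2.000, -2.16771], [0.000, -18.000]] (det J = -36.000).
Solving J·Δ = −F gives Δ = (1.205, -1.111).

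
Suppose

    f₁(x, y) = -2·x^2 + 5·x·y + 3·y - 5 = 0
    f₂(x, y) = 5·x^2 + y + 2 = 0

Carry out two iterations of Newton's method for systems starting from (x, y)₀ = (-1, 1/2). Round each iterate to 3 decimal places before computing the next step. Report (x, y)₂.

(-2.193, -11.389)

At (-1, 1/2): F = (-8.000, 7.500).
Jacobian J = [[-4·x + 5·y, 5·x + 3], [10·x, 1]].
At the point, J = [[6.500, -2.000], [-10.000, 1.000]] (det J = -13.500).
Solving J·Δ = −F gives Δ = (0.519, -2.315).
Then the next iterate is (x, y)₁ = (-0.481, -1.815).
Round to (-0.481, -1.815) and repeat: F = (-6.54265, 1.34180), J = [[-7.151, 0.595], [-4.810, 1.000]].
Δ = (-1.712, -9.574), so (x, y)₂ = (-2.193, -11.389).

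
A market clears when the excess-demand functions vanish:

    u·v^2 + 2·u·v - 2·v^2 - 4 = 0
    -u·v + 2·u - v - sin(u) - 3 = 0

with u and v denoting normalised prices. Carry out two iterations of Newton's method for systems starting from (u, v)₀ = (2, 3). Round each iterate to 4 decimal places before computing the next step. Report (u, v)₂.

At (2, 3): F = (8.0000, -8.909297).
Jacobian J = [[v^2 + 2·v, 2·u·v + 2·u - 4·v], [-v - cos(u) + 2, -u - 1]].
At the point, J = [[15.0000, 4.0000], [-0.583853, -3.0000]] (det J = -42.664587).
Solving J·Δ = −F gives Δ = (0.2728, -3.0228).
Then the next iterate is (u, v)₁ = (2.2728, -0.0228).
Round to (2.2728, -0.0228) and repeat: F = (-4.103498, 0.856670), J = [[-0.045080, 4.533160], [2.668549, -3.2728]].
Δ = (0.7989, 0.9132), so (u, v)₂ = (3.0717, 0.8904).

(3.0717, 0.8904)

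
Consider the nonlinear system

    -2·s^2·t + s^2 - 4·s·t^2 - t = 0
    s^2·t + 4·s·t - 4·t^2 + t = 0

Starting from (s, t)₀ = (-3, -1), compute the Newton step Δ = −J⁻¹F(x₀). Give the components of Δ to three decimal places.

At (-3, -1): F = (40.000, -2.000).
Jacobian J = [[-4·s·t + 2·s - 4·t^2, -2·s^2 - 8·s·t - 1], [2·s·t + 4·t, s^2 + 4·s - 8·t + 1]].
At the point, J = [[-22.000, -43.000], [2.000, 6.000]] (det J = -46.000).
Solving J·Δ = −F gives Δ = (3.348, -0.783).

(3.348, -0.783)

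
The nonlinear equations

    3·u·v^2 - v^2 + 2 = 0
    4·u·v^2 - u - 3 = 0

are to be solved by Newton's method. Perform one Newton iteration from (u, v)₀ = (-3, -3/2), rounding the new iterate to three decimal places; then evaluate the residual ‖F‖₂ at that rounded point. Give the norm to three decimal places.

At (-3, -3/2): F = (-20.500, -27.000).
Jacobian J = [[3·v^2, 6·u·v - 2·v], [4·v^2 - 1, 8·u·v]].
At the point, J = [[6.750, 30.000], [8.000, 36.000]] (det J = 3.000).
Solving J·Δ = −F gives Δ = (-24.000, 6.083).
Then the next iterate is (u, v)₁ = (-27.000, 4.583).
Re-evaluating at (-27.000, 4.583): F = (-1720.31890, -2244.42001), so ‖F‖₂ = 2827.882.

2827.882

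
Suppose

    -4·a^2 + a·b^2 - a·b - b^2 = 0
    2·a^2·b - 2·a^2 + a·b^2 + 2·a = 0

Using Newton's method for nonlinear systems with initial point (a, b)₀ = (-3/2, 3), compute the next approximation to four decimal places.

At (-3/2, 3): F = (-27.0000, -7.5000).
Jacobian J = [[-8·a + b^2 - b, 2·a·b - a - 2·b], [4·a·b - 4·a + b^2 + 2, 2·a^2 + 2·a·b]].
At the point, J = [[18.0000, -13.5000], [-1.0000, -4.5000]] (det J = -94.5000).
Solving J·Δ = −F gives Δ = (0.2143, -1.7143).
Then the next iterate is (a, b)₁ = (-1.2857, 1.2857).

(-1.2857, 1.2857)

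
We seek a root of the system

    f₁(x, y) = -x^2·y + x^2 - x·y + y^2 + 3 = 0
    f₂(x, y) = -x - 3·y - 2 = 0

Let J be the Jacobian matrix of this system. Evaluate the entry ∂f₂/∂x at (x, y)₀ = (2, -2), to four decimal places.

∂f₂/∂x = -1.
At (2, -2) this is -1.0000.

-1.0000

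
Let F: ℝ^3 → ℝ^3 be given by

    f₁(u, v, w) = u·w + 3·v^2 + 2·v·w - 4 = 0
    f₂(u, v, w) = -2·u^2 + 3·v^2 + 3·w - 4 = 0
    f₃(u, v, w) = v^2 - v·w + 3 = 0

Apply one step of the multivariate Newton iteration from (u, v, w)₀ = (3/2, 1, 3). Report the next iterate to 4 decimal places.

(1.7708, -0.6250, 5.6250)

At (3/2, 1, 3): F = (9.5000, 3.5000, 1.0000).
Jacobian J = [[w, 6·v + 2·w, u + 2·v], [-4·u, 6·v, 3], [0, 2·v - w, -v]].
At the point, J = [[3.0000, 12.0000, 3.5000], [-6.0000, 6.0000, 3.0000], [0.0000, -1.0000, -1.0000]] (det J = -60.0000).
Solving J·Δ = −F gives Δ = (0.2708, -1.6250, 2.6250).
Then the next iterate is (u, v, w)₁ = (1.7708, -0.6250, 5.6250).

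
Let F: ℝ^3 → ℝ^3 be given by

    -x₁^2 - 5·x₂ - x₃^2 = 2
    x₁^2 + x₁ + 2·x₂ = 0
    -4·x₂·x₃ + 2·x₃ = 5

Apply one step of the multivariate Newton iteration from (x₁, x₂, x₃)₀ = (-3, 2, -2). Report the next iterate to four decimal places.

(0.2195, 5.0488, 3.2317)

At (-3, 2, -2): F = (-25.0000, 10.0000, 7.0000).
Jacobian J = [[-2·x₁, -5, -2·x₃], [2·x₁ + 1, 2, 0], [0, -4·x₃, -4·x₂ + 2]].
At the point, J = [[6.0000, -5.0000, 4.0000], [-5.0000, 2.0000, 0.0000], [0.0000, 8.0000, -6.0000]] (det J = -82.0000).
Solving J·Δ = −F gives Δ = (3.2195, 3.0488, 5.2317).
Then the next iterate is (x₁, x₂, x₃)₁ = (0.2195, 5.0488, 3.2317).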